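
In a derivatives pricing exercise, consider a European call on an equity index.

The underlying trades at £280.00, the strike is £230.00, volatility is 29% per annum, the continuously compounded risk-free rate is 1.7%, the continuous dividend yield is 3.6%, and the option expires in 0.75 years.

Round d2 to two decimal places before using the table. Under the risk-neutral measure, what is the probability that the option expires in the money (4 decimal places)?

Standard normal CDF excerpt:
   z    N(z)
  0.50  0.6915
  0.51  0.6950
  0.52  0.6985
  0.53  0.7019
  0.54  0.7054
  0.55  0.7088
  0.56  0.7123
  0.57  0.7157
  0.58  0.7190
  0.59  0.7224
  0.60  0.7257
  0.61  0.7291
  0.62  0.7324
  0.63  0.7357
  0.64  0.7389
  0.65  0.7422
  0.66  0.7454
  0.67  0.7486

0.7257

T = 0.75;  σ√T = 0.2511
d₁ = [ln(280/230) + (0.017 − 0.036 + 0.29²/2)·0.75] / 0.2511 = [0.1967 + 0.0173] / 0.2511 = 0.8521 → 0.85
d₂ = d₁ − σ√T = 0.8521 − 0.2511 = 0.6009 → 0.60
Pr(exercise) under Q = N(d₂) = 0.7257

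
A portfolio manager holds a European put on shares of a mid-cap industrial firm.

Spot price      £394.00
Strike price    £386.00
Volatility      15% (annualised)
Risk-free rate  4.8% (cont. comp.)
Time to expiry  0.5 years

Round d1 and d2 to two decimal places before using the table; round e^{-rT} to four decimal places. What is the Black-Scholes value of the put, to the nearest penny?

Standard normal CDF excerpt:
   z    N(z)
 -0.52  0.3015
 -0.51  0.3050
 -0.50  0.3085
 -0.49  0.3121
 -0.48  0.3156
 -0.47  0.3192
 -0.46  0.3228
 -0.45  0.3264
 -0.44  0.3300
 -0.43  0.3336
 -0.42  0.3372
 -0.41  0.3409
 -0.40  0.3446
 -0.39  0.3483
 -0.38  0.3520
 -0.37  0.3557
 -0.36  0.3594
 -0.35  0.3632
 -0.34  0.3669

£8.28

T = 0.5;  σ√T = 0.1061
ln(S/K) + (r + σ²/2)T = ln(394/386) + (0.048 + 0.15²/2)·0.5 = 0.0205 + 0.0296 = 0.0501
d₁ = 0.0501 / 0.1061 = 0.4727 which rounds to 0.47
d₂ = d₁ − σ√T = 0.4727 − 0.1061 = 0.3666 which rounds to 0.37
e^(−rT) = e^(−0.048·0.5) = 0.9763
N(−d₂) = N(-0.37) = 0.3557;  N(−d₁) = N(-0.47) = 0.3192
P = 386·0.9763·0.3557 − 394·0.3192 = 134.0462 − 125.7648 = 8.2814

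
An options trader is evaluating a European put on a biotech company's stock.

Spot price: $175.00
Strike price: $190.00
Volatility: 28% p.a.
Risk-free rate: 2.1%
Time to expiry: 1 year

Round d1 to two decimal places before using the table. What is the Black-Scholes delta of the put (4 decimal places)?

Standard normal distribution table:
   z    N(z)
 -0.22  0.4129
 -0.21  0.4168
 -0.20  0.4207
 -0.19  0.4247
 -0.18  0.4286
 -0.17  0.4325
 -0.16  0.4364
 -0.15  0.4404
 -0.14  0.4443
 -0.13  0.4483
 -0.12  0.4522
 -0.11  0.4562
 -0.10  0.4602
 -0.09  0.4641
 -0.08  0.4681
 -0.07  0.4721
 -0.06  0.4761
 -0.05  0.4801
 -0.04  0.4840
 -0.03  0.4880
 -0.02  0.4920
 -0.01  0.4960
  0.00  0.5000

σ√T = 0.28·√1 = 0.2800
ln(S/K) + (r + σ²/2)T = ln(175/190) + (0.021 + 0.28²/2)·1 = -0.0822 + 0.0602 = -0.0220
d₁ = -0.0220 / 0.2800 = -0.0787 → -0.08
N(d₁) = N(-0.08) = 0.4681
Δ_put = N(d₁) − 1 = 0.4681 − 1 = -0.5319

-0.5319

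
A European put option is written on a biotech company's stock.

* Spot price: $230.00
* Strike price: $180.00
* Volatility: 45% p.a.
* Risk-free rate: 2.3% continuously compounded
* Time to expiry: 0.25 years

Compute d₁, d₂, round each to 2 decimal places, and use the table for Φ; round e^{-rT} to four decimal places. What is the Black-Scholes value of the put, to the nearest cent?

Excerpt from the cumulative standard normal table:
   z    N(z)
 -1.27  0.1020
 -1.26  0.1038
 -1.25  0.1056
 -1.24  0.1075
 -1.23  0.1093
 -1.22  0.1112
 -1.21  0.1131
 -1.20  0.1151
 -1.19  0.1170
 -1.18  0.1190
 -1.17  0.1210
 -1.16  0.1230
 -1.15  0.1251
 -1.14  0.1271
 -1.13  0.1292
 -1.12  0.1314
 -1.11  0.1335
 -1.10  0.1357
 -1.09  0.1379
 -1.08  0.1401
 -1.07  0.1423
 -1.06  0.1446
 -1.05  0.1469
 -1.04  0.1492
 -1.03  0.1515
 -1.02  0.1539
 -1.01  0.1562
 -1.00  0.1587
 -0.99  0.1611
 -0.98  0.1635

$3.26

σ√T = 0.45 × 0.5000 = 0.2250
ln(S/K) + (r + σ²/2)T = ln(230/180) + (0.023 + 0.45²/2)·0.25 = 0.2451 + 0.0311 = 0.2762
d₁ = 0.2762 / 0.2250 = 1.2275 ≈ 1.23
d₂ = d₁ − σ√T = 1.2275 − 0.2250 = 1.0025 ≈ 1.00
exp(−rT) = exp(−0.023·0.25) = 0.9943
N(−d₂) = N(-1.00) = 0.1587;  N(−d₁) = N(-1.23) = 0.1093
P = 180·0.9943·0.1587 − 230·0.1093 = 28.4032 − 25.1390 = 3.2642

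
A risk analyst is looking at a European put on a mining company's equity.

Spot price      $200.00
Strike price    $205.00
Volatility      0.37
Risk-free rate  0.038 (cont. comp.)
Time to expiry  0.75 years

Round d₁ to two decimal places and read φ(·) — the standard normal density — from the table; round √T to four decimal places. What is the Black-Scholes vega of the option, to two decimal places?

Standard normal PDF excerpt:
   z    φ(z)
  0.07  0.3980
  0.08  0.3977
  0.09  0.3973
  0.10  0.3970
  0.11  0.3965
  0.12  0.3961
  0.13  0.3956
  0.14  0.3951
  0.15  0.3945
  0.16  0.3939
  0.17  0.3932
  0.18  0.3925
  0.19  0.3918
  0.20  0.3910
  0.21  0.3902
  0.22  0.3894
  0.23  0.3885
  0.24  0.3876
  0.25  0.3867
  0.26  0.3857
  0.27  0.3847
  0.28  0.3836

σ√T = 0.37 × 0.8660 = 0.3204
d₁ = [ln(200/205) + (0.038 + 0.37²/2)·0.75] / 0.3204 = [-0.0247 + 0.0798] / 0.3204 = 0.1721 → 0.17
√T = √0.75 = 0.8660
φ(d₁) = φ(0.17) = 0.3932
vega = S·φ(d₁)·√T = 200·0.3932·0.8660 = 68.1022

68.10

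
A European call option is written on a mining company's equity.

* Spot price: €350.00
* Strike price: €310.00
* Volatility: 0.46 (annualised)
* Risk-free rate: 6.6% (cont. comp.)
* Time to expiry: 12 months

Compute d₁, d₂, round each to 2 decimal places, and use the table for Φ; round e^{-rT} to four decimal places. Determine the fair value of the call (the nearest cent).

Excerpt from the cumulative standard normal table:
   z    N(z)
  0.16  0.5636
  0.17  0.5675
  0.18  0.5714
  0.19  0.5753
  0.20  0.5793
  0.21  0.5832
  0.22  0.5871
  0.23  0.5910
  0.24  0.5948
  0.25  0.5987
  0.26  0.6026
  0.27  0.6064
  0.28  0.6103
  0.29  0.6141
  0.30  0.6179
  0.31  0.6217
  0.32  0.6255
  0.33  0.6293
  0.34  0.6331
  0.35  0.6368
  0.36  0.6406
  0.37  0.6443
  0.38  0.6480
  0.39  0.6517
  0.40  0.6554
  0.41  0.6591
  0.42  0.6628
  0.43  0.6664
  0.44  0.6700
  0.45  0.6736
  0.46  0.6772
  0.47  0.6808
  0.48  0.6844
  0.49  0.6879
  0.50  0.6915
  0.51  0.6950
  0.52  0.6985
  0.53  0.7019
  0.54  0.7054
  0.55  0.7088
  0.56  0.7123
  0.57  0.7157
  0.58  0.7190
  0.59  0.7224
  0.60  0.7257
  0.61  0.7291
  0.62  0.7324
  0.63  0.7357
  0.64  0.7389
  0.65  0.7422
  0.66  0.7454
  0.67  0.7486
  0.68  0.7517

€92.80

σ√T = 0.46·√1 = 0.4600
ln(S/K) + (r + σ²/2)T = ln(350/310) + (0.066 + 0.46²/2)·1 = 0.1214 + 0.1718 = 0.2932
d₁ = 0.2932 / 0.4600 = 0.6373 ⇒ 0.64
d₂ = d₁ − σ√T = 0.6373 − 0.4600 = 0.1773 ⇒ 0.18
exp(−rT) = exp(−0.066·1) = 0.9361
N(d₁) = N(0.64) = 0.7389;  N(d₂) = N(0.18) = 0.5714
C = 350·0.7389 − 310·0.9361·0.5714 = 258.6150 − 165.8151 = 92.7999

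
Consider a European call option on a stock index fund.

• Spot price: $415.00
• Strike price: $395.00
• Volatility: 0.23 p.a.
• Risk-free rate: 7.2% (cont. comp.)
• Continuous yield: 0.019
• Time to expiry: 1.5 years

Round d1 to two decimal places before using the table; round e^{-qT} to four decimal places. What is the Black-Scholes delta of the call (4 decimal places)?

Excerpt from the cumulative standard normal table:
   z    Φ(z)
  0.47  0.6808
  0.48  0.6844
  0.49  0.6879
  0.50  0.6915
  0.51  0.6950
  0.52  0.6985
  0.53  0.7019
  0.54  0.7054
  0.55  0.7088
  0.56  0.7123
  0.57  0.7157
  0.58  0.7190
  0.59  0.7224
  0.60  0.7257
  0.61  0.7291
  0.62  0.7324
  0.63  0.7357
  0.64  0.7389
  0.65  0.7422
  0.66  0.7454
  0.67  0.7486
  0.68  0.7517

T = 1.5;  σ√T = 0.2817
d₁ = [ln(415/395) + (0.072 − 0.019 + 0.23²/2)·1.5] / 0.2817 = [0.0494 + 0.1192] / 0.2817 = 0.5984 ⇒ 0.60
N(d₁) = N(0.60) = 0.7257
Δ_call = exp(−qT)·N(d₁) = 0.9719·0.7257 = 0.7053

0.7053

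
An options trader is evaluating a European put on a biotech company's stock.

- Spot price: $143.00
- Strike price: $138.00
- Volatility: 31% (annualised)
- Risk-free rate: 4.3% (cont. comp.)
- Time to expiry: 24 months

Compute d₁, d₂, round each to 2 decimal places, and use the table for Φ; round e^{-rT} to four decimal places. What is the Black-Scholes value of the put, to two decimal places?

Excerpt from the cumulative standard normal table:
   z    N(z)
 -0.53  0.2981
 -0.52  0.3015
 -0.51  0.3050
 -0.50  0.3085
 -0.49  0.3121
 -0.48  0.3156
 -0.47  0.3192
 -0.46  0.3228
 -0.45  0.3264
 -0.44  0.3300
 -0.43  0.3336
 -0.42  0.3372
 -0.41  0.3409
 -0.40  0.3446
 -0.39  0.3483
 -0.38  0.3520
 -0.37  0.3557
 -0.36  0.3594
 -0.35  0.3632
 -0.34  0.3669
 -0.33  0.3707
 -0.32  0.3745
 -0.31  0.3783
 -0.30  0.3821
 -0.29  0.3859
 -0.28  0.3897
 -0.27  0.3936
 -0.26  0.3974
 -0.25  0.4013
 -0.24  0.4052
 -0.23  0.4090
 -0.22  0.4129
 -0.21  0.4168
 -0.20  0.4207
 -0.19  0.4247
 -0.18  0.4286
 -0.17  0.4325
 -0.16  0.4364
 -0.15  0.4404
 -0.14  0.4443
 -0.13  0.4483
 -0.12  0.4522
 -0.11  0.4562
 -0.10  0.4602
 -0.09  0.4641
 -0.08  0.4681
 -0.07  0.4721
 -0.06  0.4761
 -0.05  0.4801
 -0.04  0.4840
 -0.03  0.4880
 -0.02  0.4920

σ√T = 0.31 × 1.4142 = 0.4384
d₁ = [ln(143/138) + (0.043 + 0.31²/2)·2] / 0.4384 = [0.0356 + 0.1821] / 0.4384 = 0.4966 ≈ 0.50
d₂ = d₁ − σ√T = 0.4966 − 0.4384 = 0.0581 ≈ 0.06
exp(−rT) = exp(−0.043·2) = 0.9176
N(−d₂) = N(-0.06) = 0.4761;  N(−d₁) = N(-0.50) = 0.3085
P = 138·0.9176·0.4761 − 143·0.3085 = 60.2880 − 44.1155 = 16.1725

$16.17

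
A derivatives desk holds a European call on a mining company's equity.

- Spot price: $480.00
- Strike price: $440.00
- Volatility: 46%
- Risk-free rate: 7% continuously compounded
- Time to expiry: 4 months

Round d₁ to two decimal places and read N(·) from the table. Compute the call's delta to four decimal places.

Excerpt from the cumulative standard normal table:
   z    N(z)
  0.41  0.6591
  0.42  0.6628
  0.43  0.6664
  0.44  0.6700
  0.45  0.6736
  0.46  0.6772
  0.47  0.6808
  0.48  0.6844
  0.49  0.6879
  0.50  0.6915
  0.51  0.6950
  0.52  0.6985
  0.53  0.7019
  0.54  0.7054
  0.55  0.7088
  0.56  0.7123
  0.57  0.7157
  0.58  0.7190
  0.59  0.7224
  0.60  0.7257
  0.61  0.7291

T = 0.3333;  σ√T = 0.2656
d₁ = [ln(480/440) + (0.07 + 0.46²/2)·0.3333] / 0.2656 = [0.0870 + 0.0586] / 0.2656 = 0.5483 which rounds to 0.55
N(d₁) = N(0.55) = 0.7088
Δ_call = N(d₁) = 0.7088

0.7088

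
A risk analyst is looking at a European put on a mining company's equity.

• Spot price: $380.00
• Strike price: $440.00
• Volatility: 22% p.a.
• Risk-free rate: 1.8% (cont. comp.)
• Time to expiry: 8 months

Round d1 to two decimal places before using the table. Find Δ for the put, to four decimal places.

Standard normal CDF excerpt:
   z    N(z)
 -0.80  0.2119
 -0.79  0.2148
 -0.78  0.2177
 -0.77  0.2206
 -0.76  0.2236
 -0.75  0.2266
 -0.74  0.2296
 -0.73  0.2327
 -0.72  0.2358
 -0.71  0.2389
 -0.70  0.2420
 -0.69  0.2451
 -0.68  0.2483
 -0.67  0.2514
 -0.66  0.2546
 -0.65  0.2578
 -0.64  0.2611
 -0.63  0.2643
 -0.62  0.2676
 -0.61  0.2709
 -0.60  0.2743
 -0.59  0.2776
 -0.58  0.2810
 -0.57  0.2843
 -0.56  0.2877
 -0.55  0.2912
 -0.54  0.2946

σ√T = 0.22·√0.6667 = 0.1796
d₁ = [ln(380/440) + (0.018 + 0.22²/2)·0.6667] / 0.1796 = [-0.1466 + 0.0281] / 0.1796 = -0.6595 ≈ -0.66
N(d₁) = N(-0.66) = 0.2546
Δ_put = N(d₁) − 1 = 0.2546 − 1 = -0.7454

-0.7454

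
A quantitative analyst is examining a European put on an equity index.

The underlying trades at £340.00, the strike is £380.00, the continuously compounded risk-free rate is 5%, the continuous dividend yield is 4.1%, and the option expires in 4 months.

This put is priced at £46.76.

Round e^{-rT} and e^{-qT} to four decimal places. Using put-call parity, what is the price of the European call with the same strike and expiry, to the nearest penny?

£8.41

exp(−qT) = exp(−0.041·0.3333) = 0.9864;  exp(−rT) = exp(−0.05·0.3333) = 0.9835
Put-call parity: C − P = S·e^(−qT) − K·e^(−rT) = 340·0.9864 − 380·0.9835 = 335.3760 − 373.7300 = -38.3540
C = P + (C − P) = 46.76 + (-38.3540) = 8.4060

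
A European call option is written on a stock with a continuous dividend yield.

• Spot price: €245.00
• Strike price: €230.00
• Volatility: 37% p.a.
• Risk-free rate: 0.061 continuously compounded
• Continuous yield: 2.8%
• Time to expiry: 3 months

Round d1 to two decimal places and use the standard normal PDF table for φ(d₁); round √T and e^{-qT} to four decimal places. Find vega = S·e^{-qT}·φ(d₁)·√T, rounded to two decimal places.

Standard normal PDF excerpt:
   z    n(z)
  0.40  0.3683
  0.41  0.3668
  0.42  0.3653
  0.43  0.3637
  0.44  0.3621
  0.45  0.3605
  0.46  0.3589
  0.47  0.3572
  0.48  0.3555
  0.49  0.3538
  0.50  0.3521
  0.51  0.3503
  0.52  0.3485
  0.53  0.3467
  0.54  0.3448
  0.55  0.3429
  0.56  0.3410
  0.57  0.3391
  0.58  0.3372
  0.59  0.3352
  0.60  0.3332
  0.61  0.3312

43.24

σ√T = 0.37 × 0.5000 = 0.1850
d₁ = [ln(245/230) + (0.061 − 0.028 + 0.37²/2)·0.25] / 0.1850 = [0.0632 + 0.0254] / 0.1850 = 0.4786 which rounds to 0.48
√T = √0.25 = 0.5000
φ(d₁) = φ(0.48) = 0.3555
exp(−qT) = exp(−0.028·0.25) = 0.9930
vega = S·exp(−qT)·φ(d₁)·√T = 245·0.9930·0.3555·0.5000 = 43.2439
(Call and put vega coincide under Black-Scholes.)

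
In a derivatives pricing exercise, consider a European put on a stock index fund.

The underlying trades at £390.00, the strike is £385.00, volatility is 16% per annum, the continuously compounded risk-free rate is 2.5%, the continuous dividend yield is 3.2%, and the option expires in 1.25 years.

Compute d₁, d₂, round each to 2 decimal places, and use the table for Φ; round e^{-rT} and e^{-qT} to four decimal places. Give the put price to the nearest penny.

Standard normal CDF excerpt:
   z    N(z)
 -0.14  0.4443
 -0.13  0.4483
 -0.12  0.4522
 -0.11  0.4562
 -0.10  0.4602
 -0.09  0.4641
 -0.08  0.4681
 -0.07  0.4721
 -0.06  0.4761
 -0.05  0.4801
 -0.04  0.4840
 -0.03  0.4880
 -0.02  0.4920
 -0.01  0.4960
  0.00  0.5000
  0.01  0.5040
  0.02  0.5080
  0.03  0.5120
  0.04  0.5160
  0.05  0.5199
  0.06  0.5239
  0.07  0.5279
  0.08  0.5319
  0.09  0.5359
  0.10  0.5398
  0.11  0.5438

£26.04

T = 1.25;  σ√T = 0.1789
d₁ = [ln(390/385) + (0.025 − 0.032 + 0.16²/2)·1.25] / 0.1789 = [0.0129 + 0.0073] / 0.1789 = 0.1127 ⇒ 0.11
d₂ = d₁ − σ√T = 0.1127 − 0.1789 = -0.0662 ⇒ -0.07
e^(−qT) = e^(−0.032·1.25) = 0.9608;  e^(−rT) = e^(−0.025·1.25) = 0.9692
N(−d₂) = N(0.07) = 0.5279;  N(−d₁) = N(-0.11) = 0.4562
P = 385·0.9692·0.5279 − 390·0.9608·0.4562 = 196.9817 − 170.9436 = 26.0380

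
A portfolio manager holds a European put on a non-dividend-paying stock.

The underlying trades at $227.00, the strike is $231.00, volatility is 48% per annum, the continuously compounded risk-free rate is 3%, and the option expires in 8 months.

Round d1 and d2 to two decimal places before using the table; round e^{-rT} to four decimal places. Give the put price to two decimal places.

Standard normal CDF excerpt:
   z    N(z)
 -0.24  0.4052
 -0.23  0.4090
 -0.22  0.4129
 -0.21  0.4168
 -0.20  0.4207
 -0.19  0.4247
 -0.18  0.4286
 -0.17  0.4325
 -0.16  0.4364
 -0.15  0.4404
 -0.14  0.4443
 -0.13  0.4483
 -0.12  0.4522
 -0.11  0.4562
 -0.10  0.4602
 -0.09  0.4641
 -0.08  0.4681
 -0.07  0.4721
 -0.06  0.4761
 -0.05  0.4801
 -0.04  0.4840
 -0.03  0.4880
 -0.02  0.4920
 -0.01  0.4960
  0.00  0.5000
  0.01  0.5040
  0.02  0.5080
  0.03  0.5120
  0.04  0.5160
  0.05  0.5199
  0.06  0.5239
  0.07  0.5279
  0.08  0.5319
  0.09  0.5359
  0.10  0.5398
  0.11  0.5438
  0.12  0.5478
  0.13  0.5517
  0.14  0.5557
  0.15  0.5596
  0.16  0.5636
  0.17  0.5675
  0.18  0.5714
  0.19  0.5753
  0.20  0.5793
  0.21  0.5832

$34.76

σ√T = 0.48·√0.6667 = 0.3919
d₁ = [ln(227/231) + (0.03 + ½·0.48²)·0.6667] / (σ√T) = (-0.0175 + 0.0968) / 0.3919 = 0.2024 → 0.20
d₂ = 0.2024 − 0.3919 = -0.1895 → -0.19
e^(−rT) = e^(−0.03·0.6667) = 0.9802
N(−d₂) = N(0.19) = 0.5753;  N(−d₁) = N(-0.20) = 0.4207
P = 231·0.9802·0.5753 − 227·0.4207 = 130.2630 − 95.4989 = 34.7641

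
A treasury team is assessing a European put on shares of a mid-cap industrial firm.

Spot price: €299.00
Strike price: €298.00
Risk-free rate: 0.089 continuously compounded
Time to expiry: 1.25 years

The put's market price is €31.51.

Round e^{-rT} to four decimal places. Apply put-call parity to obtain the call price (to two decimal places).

e^(−rT) = e^(−0.089·1.25) = 0.8947
Put-call parity: C − P = S − K·e^(−rT) = 299 − 298·0.8947 = 299 − 266.6206 = 32.3794
C = P + (C − P) = 31.51 + (32.3794) = 63.8894

€63.89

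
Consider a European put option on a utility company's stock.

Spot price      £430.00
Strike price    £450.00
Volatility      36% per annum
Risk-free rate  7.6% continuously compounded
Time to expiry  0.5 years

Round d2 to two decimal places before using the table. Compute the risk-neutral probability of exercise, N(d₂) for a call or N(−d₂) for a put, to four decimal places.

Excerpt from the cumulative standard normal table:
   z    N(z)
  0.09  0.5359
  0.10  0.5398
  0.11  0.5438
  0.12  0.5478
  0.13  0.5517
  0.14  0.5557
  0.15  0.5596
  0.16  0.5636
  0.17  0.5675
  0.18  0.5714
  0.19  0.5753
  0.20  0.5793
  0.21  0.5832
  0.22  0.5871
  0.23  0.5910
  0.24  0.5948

σ√T = 0.36·√0.5 = 0.2546
d₁ = [ln(430/450) + (0.076 + ½·0.36²)·0.5] / (σ√T) = (-0.0455 + 0.0704) / 0.2546 = 0.0980 → 0.10
d₂ = 0.0980 − 0.2546 = -0.1566 → -0.16
Risk-neutral Pr[S_T < K] = N(−d₂) = N(0.16) = 0.5636

0.5636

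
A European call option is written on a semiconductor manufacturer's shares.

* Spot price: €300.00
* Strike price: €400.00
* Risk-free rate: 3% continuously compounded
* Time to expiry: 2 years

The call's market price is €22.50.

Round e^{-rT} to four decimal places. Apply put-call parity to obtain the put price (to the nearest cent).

e^(−rT) = e^(−0.03·2) = 0.9418
Put-call parity: C − P = S − K·e^(−rT) = 300 − 400·0.9418 = 300 − 376.7200 = -76.7200
P = C − (C − P) = 22.50 − (-76.7200) = 99.2200

€99.22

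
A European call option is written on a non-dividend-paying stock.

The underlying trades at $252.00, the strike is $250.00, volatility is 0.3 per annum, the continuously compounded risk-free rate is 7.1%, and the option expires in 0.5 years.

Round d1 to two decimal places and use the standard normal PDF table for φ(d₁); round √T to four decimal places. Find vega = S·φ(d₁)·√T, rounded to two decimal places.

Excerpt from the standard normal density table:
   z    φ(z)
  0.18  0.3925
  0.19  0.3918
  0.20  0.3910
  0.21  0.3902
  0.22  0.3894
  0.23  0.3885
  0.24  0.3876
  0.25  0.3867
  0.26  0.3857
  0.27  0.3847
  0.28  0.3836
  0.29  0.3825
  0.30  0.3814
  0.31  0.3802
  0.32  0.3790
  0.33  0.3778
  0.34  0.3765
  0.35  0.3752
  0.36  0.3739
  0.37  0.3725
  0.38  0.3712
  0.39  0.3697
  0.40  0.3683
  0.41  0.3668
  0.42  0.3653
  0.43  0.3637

σ√T = 0.3·√0.5 = 0.2121
d₁ = [ln(252/250) + (0.071 + 0.3²/2)·0.5] / 0.2121 = [0.0080 + 0.0580] / 0.2121 = 0.3110 which rounds to 0.31
√T = √0.5 = 0.7071
φ(d₁) = φ(0.31) = 0.3802
vega = S·φ(d₁)·√T = 252·0.3802·0.7071 = 67.7475

67.75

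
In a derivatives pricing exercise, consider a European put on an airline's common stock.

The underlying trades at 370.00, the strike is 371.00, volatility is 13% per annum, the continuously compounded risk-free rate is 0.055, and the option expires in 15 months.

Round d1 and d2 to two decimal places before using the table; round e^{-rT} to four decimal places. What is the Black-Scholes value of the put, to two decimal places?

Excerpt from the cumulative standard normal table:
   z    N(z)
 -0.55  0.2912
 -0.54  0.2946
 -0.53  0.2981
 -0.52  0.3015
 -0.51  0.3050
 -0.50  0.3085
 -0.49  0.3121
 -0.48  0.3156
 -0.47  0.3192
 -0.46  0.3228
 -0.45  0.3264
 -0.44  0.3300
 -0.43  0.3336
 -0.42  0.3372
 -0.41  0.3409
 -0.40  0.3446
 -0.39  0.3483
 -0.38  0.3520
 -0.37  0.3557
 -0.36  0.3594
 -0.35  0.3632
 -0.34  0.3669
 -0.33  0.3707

T = 1.25;  σ√T = 0.1453
d₁ = [ln(370/371) + (0.055 + ½·0.13²)·1.25] / (σ√T) = (-0.0027 + 0.0793) / 0.1453 = 0.5271 → 0.53
d₂ = 0.5271 − 0.1453 = 0.3818 → 0.38
e^(−rT) = e^(−0.055·1.25) = 0.9336
P = 371·0.9336·N(-0.38) − 370·N(-0.53) = 371·0.9336·0.3520 − 370·0.2981 = 121.9207 − 110.2970 = 11.6237

11.62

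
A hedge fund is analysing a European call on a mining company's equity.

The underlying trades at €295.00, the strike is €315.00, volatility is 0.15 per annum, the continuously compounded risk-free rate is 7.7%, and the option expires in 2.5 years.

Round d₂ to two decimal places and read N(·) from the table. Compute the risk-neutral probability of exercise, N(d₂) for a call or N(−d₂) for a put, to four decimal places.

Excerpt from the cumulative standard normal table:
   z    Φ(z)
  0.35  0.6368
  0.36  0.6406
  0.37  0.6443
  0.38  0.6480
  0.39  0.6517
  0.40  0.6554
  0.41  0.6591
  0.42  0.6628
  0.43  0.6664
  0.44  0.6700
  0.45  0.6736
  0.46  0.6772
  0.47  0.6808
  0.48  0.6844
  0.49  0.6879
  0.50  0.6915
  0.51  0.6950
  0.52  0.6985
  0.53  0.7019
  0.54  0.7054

T = 2.5;  σ√T = 0.2372
ln(S/K) + (r + σ²/2)T = ln(295/315) + (0.077 + 0.15²/2)·2.5 = -0.0656 + 0.2206 = 0.1550
d₁ = 0.1550 / 0.2372 = 0.6537 → 0.65
d₂ = d₁ − σ√T = 0.6537 − 0.2372 = 0.4165 → 0.42
Pr(exercise) under Q = N(d₂) = 0.6628

0.6628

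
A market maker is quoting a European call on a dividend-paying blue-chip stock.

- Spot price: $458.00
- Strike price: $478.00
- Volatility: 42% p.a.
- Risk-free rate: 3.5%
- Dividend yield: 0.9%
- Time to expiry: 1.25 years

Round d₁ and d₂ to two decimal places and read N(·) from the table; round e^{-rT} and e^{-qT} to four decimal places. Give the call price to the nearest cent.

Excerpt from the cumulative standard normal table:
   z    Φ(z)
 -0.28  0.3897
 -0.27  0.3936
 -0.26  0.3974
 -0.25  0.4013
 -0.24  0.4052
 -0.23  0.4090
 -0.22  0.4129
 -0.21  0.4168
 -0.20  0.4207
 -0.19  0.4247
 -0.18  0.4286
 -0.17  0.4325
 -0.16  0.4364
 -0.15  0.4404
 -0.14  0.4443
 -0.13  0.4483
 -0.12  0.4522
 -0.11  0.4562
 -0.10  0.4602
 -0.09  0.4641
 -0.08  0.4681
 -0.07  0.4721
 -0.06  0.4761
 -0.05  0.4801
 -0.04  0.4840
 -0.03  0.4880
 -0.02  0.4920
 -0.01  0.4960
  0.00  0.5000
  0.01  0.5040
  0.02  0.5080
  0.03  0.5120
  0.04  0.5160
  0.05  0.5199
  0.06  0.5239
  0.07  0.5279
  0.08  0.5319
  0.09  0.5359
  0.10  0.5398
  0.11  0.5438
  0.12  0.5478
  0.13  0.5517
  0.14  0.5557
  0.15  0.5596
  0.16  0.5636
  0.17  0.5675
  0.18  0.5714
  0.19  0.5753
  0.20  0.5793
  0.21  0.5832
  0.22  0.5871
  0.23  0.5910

σ√T = 0.42·√1.25 = 0.4696
ln(S/K) + (r − q + σ²/2)T = ln(458/478) + (0.035 − 0.009 + 0.42²/2)·1.25 = -0.0427 + 0.1427 = 0.1000
d₁ = 0.1000 / 0.4696 = 0.2130 ⇒ 0.21
d₂ = d₁ − σ√T = 0.2130 − 0.4696 = -0.2566 ⇒ -0.26
exp(−qT) = exp(−0.009·1.25) = 0.9888;  exp(−rT) = exp(−0.035·1.25) = 0.9572
N(d₁) = N(0.21) = 0.5832;  N(d₂) = N(-0.26) = 0.3974
C = 458·0.9888·0.5832 − 478·0.9572·0.3974 = 264.1140 − 181.8270 = 82.2870

$82.29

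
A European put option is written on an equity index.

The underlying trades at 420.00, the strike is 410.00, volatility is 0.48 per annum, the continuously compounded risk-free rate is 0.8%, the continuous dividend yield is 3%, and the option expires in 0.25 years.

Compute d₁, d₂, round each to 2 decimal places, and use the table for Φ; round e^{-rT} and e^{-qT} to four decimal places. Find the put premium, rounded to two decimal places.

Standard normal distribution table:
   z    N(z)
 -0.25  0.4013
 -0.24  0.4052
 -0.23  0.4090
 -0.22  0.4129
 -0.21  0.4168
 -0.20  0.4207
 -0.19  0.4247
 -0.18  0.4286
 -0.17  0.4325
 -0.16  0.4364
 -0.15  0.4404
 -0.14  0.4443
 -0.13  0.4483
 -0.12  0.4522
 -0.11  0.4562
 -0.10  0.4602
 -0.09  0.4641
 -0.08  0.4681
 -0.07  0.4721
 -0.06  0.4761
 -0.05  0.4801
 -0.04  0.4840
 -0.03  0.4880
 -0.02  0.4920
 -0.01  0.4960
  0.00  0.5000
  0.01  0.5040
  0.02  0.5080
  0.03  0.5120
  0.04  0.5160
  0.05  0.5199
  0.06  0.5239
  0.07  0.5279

σ√T = 0.48·√0.25 = 0.2400
d₁ = [ln(420/410) + (0.008 − 0.03 + 0.48²/2)·0.25] / 0.2400 = [0.0241 + 0.0233] / 0.2400 = 0.1975 ≈ 0.20
d₂ = d₁ − σ√T = 0.1975 − 0.2400 = -0.0425 ≈ -0.04
exp(−qT) = exp(−0.03·0.25) = 0.9925;  exp(−rT) = exp(−0.008·0.25) = 0.9980
N(−d₂) = N(0.04) = 0.5160;  N(−d₁) = N(-0.20) = 0.4207
P = 410·0.9980·0.5160 − 420·0.9925·0.4207 = 211.1369 − 175.3688 = 35.7681

35.77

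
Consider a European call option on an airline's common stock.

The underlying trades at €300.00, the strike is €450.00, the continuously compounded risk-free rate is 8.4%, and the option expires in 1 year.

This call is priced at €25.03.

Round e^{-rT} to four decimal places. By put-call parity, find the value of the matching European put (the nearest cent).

€138.76

e^(−rT) = e^(−0.084·1) = 0.9194
Put-call parity: C − P = S − K·e^(−rT) = 300 − 450·0.9194 = 300 − 413.7300 = -113.7300
P = C − (C − P) = 25.03 − (-113.7300) = 138.7600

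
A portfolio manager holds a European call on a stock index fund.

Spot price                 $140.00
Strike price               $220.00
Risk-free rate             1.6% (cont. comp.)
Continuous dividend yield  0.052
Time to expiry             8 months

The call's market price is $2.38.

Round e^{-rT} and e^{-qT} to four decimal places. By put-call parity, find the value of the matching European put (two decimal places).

$84.82

exp(−qT) = exp(−0.052·0.6667) = 0.9659;  exp(−rT) = exp(−0.016·0.6667) = 0.9894
Put-call parity: C − P = S·e^(−qT) − K·e^(−rT) = 140·0.9659 − 220·0.9894 = 135.2260 − 217.6680 = -82.4420
P = C − (C − P) = 2.38 − (-82.4420) = 84.8220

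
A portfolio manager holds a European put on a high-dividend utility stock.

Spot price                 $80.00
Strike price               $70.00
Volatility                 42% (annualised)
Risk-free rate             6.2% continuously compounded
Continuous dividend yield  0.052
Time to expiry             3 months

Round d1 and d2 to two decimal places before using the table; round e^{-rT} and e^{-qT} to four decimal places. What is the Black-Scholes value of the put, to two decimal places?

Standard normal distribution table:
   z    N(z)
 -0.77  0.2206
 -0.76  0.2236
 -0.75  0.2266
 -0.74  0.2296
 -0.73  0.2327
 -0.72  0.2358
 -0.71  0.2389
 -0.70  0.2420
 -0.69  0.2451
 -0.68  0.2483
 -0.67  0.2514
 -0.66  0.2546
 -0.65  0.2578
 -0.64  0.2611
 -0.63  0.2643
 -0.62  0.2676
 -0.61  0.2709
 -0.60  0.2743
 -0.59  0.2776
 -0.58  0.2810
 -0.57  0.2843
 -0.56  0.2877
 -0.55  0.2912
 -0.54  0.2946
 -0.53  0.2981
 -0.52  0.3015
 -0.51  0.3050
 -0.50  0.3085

$2.41

σ√T = 0.42 × 0.5000 = 0.2100
d₁ = [ln(80/70) + (0.062 − 0.052 + ½·0.42²)·0.25] / (σ√T) = (0.1335 + 0.0245) / 0.2100 = 0.7528 which rounds to 0.75
d₂ = 0.7528 − 0.2100 = 0.5428 which rounds to 0.54
exp(−qT) = exp(−0.052·0.25) = 0.9871;  exp(−rT) = exp(−0.062·0.25) = 0.9846
N(−d₂) = N(-0.54) = 0.2946;  N(−d₁) = N(-0.75) = 0.2266
P = 70·0.9846·0.2946 − 80·0.9871·0.2266 = 20.3044 − 17.8941 = 2.4103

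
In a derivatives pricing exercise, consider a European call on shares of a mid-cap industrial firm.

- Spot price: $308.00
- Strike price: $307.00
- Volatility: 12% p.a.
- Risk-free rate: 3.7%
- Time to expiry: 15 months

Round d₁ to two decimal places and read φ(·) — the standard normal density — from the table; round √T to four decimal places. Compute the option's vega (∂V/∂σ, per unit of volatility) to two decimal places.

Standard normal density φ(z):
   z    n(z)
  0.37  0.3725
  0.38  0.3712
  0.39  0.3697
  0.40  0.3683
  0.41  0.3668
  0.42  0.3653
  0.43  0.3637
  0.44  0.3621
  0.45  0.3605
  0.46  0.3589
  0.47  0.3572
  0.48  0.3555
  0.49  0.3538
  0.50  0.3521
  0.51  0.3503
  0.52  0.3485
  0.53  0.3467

σ√T = 0.12 × 1.1180 = 0.1342
ln(S/K) + (r + σ²/2)T = ln(308/307) + (0.037 + 0.12²/2)·1.25 = 0.0033 + 0.0552 = 0.0585
d₁ = 0.0585 / 0.1342 = 0.4360 → 0.44
√T = √1.25 = 1.1180
φ(d₁) = φ(0.44) = 0.3621
vega = S·φ(d₁)·√T = 308·0.3621·1.1180 = 124.6870
(Vega is the same for a European call and put with the same parameters.)

124.69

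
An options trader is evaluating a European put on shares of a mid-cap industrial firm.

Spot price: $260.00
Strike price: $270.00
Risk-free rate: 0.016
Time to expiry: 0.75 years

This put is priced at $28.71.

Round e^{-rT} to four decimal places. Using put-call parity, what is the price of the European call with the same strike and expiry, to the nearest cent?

$21.92

e^(−rT) = e^(−0.016·0.75) = 0.9881
Put-call parity: C − P = S − K·e^(−rT) = 260 − 270·0.9881 = 260 − 266.7870 = -6.7870
C = P + (C − P) = 28.71 + (-6.7870) = 21.9230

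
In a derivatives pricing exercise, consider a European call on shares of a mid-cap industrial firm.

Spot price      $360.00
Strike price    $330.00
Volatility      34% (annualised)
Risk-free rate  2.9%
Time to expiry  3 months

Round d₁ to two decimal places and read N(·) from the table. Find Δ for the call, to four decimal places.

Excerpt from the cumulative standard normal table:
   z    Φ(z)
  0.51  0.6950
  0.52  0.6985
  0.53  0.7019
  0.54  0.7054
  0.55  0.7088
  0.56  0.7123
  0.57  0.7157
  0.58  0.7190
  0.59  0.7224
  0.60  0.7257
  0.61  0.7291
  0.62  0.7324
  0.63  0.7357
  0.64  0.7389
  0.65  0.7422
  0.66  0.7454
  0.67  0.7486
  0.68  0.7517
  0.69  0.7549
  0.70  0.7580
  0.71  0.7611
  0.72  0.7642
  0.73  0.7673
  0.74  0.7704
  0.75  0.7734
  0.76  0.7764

σ√T = 0.34 × 0.5000 = 0.1700
d₁ = [ln(360/330) + (0.029 + ½·0.34²)·0.25] / (σ√T) = (0.0870 + 0.0217) / 0.1700 = 0.6395 → 0.64
N(d₁) = N(0.64) = 0.7389
Δ_call = N(d₁) = 0.7389

0.7389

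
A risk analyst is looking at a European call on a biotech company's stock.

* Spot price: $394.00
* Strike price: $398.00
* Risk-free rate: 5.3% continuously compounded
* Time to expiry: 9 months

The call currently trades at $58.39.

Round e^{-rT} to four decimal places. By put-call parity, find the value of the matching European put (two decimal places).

$46.87

e^(−rT) = e^(−0.053·0.75) = 0.9610
Put-call parity: C − P = S − K·e^(−rT) = 394 − 398·0.9610 = 394 − 382.4780 = 11.5220
P = C − (C − P) = 58.39 − (11.5220) = 46.8680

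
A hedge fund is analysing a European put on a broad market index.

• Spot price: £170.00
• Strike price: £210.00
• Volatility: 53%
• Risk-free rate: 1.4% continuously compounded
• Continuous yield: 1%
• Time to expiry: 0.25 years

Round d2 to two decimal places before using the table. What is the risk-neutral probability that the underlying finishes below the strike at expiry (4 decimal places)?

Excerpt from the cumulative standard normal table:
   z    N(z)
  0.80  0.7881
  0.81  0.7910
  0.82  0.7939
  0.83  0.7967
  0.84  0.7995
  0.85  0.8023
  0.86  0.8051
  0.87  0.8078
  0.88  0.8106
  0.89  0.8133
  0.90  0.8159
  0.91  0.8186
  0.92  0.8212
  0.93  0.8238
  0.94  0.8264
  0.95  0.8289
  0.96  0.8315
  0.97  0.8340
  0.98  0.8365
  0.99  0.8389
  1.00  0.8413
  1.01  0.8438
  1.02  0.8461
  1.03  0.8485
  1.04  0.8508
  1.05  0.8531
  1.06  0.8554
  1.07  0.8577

0.8238

T = 0.25;  σ√T = 0.2650
d₁ = [ln(170/210) + (0.014 − 0.01 + ½·0.53²)·0.25] / (σ√T) = (-0.2113 + 0.0361) / 0.2650 = -0.6611 ⇒ -0.66
d₂ = -0.6611 − 0.2650 = -0.9261 ⇒ -0.93
Risk-neutral Pr[S_T < K] = N(−d₂) = N(0.93) = 0.8238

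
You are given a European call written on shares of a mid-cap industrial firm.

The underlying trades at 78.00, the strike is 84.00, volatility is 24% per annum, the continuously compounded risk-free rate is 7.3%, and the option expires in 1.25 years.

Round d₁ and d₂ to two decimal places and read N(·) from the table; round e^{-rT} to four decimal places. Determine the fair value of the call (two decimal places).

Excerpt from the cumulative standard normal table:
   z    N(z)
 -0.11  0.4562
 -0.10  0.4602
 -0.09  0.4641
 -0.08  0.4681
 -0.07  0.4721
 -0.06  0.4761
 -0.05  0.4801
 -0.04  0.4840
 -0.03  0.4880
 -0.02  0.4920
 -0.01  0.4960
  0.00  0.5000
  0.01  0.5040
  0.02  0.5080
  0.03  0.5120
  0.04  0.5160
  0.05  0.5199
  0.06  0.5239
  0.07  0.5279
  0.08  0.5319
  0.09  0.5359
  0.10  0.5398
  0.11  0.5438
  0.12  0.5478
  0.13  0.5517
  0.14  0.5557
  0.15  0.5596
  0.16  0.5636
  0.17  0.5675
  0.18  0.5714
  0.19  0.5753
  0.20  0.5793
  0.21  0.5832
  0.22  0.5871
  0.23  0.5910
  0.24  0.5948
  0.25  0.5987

8.99

σ√T = 0.24 × 1.1180 = 0.2683
d₁ = [ln(78/84) + (0.073 + 0.24²/2)·1.25] / 0.2683 = [-0.0741 + 0.1273] / 0.2683 = 0.1980 ≈ 0.20
d₂ = d₁ − σ√T = 0.1980 − 0.2683 = -0.0703 ≈ -0.07
exp(−rT) = exp(−0.073·1.25) = 0.9128
C = 78·N(0.20) − 84·0.9128·N(-0.07) = 78·0.5793 − 84·0.9128·0.4721 = 45.1854 − 36.1984 = 8.9870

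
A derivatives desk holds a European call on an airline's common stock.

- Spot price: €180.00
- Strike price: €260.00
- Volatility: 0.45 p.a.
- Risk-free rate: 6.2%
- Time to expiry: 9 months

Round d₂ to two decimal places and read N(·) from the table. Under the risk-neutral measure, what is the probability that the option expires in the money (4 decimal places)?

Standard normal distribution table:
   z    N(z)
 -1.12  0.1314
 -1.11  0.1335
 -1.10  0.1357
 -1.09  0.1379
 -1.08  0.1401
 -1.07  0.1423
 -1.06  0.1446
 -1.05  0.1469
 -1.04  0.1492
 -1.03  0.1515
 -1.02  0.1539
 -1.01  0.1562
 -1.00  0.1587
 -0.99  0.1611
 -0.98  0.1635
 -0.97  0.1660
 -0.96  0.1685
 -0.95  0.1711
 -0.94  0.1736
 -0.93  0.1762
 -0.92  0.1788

0.1539

T = 0.75;  σ√T = 0.3897
d₁ = [ln(180/260) + (0.062 + ½·0.45²)·0.75] / (σ√T) = (-0.3677 + 0.1224) / 0.3897 = -0.6294 ≈ -0.63
d₂ = -0.6294 − 0.3897 = -1.0191 ≈ -1.02
Pr(exercise) under Q = N(d₂) = 0.1539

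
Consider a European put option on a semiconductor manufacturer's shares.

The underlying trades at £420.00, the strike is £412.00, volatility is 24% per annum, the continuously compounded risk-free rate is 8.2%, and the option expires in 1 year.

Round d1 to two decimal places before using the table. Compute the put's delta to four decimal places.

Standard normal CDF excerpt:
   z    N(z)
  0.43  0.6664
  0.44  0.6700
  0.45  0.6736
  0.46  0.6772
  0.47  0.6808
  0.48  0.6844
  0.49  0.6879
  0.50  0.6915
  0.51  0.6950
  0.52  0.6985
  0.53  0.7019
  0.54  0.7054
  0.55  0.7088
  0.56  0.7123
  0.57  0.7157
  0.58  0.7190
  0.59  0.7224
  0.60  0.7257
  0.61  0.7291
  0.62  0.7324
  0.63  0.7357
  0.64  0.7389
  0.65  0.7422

T = 1;  σ√T = 0.2400
ln(S/K) + (r + σ²/2)T = ln(420/412) + (0.082 + 0.24²/2)·1 = 0.0192 + 0.1108 = 0.1300
d₁ = 0.1300 / 0.2400 = 0.5418 which rounds to 0.54
N(d₁) = N(0.54) = 0.7054
Δ_put = N(d₁) − 1 = 0.7054 − 1 = -0.2946

-0.2946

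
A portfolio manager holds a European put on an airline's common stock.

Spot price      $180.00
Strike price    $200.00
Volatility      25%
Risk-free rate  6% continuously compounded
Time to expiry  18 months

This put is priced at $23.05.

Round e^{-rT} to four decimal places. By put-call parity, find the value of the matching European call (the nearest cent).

$20.27

exp(−rT) = exp(−0.06·1.5) = 0.9139
Put-call parity: C − P = S − K·e^(−rT) = 180 − 200·0.9139 = 180 − 182.7800 = -2.7800
C = P + (C − P) = 23.05 + (-2.7800) = 20.2700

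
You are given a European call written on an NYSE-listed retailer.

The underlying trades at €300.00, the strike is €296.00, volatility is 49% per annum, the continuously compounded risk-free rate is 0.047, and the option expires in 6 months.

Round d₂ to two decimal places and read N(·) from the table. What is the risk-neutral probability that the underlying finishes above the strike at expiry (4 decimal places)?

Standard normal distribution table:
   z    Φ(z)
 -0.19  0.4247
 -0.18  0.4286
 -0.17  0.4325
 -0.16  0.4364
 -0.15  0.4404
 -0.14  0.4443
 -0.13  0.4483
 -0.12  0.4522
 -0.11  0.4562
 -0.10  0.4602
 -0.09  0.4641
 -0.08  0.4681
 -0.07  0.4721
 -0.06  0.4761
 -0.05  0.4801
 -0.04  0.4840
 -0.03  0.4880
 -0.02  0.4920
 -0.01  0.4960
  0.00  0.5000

σ√T = 0.49 × 0.7071 = 0.3465
d₁ = [ln(300/296) + (0.047 + ½·0.49²)·0.5] / (σ√T) = (0.0134 + 0.0835) / 0.3465 = 0.2798 ⇒ 0.28
d₂ = 0.2798 − 0.3465 = -0.0667 ⇒ -0.07
Pr(exercise) under Q = N(d₂) = 0.4721

0.4721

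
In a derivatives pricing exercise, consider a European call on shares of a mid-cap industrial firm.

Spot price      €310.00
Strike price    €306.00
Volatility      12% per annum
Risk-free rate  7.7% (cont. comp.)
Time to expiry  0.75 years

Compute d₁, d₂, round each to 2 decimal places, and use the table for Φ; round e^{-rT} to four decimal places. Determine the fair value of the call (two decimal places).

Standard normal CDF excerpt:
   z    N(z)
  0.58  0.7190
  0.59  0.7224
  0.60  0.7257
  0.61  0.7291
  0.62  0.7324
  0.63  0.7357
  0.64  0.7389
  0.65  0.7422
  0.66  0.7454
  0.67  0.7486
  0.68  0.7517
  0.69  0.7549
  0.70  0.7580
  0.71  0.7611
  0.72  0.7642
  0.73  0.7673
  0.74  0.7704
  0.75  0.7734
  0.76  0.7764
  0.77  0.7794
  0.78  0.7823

€25.37

σ√T = 0.12·√0.75 = 0.1039
d₁ = [ln(310/306) + (0.077 + ½·0.12²)·0.75] / (σ√T) = (0.0130 + 0.0631) / 0.1039 = 0.7326 ≈ 0.73
d₂ = 0.7326 − 0.1039 = 0.6287 ≈ 0.63
exp(−rT) = exp(−0.077·0.75) = 0.9439
N(d₁) = N(0.73) = 0.7673;  N(d₂) = N(0.63) = 0.7357
C = 310·0.7673 − 306·0.9439·0.7357 = 237.8630 − 212.4947 = 25.3683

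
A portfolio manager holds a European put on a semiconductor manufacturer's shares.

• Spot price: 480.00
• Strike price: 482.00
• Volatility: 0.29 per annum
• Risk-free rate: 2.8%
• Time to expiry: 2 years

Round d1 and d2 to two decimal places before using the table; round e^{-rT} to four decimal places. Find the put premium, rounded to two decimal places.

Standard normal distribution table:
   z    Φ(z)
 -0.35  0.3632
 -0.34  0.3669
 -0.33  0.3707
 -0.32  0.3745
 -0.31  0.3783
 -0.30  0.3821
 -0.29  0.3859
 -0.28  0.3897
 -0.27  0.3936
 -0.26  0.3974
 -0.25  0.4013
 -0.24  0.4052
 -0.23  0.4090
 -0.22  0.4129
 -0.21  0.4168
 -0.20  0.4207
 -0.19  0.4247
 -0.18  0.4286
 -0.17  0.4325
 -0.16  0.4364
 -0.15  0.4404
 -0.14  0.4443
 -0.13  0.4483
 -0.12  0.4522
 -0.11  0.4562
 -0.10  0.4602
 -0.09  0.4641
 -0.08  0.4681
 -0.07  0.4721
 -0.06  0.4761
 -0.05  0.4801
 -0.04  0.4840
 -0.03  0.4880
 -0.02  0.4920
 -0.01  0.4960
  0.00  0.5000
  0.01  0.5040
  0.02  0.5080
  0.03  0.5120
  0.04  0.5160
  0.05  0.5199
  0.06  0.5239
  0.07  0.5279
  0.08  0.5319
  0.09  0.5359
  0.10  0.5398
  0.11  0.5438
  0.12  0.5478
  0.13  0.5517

64.47

σ√T = 0.29·√2 = 0.4101
d₁ = [ln(480/482) + (0.028 + ½·0.29²)·2] / (σ√T) = (-0.0042 + 0.1401) / 0.4101 = 0.3315 which rounds to 0.33
d₂ = 0.3315 − 0.4101 = -0.0787 which rounds to -0.08
e^(−rT) = e^(−0.028·2) = 0.9455
N(−d₂) = N(0.08) = 0.5319;  N(−d₁) = N(-0.33) = 0.3707
P = 482·0.9455·0.5319 − 480·0.3707 = 242.4033 − 177.9360 = 64.4673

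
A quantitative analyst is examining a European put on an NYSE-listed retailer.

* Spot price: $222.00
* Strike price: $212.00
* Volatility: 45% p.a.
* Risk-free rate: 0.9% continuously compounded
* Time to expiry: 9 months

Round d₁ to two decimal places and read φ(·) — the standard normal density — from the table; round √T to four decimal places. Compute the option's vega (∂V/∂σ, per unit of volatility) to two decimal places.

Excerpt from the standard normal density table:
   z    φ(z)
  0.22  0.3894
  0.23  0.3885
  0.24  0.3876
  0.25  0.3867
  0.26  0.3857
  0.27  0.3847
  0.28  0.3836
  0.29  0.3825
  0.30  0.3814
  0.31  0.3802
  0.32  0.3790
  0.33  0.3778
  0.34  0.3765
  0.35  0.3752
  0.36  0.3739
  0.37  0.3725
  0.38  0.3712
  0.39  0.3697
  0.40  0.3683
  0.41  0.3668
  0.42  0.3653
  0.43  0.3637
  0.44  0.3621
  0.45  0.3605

σ√T = 0.45·√0.75 = 0.3897
d₁ = [ln(222/212) + (0.009 + 0.45²/2)·0.75] / 0.3897 = [0.0461 + 0.0827] / 0.3897 = 0.3304 ≈ 0.33
√T = √0.75 = 0.8660
φ(d₁) = φ(0.33) = 0.3778
vega = S·φ(d₁)·√T = 222·0.3778·0.8660 = 72.6328

72.63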